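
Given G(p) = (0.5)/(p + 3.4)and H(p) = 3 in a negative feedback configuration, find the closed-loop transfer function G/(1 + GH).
Closed-loop T = G/(1+GH).
Numerator: G_num * H_den = 0.5.
Denominator: G_den * H_den + G_num * H_num = (p + 3.4) + (1.5) = p + 4.9.
T(p) = (0.5)/(p + 4.9)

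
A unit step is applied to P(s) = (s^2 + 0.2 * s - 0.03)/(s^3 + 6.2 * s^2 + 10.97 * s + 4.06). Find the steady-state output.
FVT: lim_{t→∞} y(t) = lim_{s→0} s*Y(s) where Y(s) = P(s)/s.
= lim_{s→0} P(s) = P(0) = num(0)/den(0) = -0.03/4.06 = -0.007389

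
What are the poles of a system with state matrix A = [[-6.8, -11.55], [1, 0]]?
Eigenvalues solve det(λI - A) = 0.
Characteristic polynomial: λ^2 + 6.8*λ + 11.55 = 0.
Factor: (λ + 3.5)(λ + 3.3) = 0.
Roots: -3.3, -3.5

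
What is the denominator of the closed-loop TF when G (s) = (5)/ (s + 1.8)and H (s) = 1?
Characteristic poly = G_den * H_den + G_num * H_num = (s + 1.8) + (5) = s + 6.8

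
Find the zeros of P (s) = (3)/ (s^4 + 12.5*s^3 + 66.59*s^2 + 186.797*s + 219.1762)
Numerator is a nonzero constant (3) → Zeros: none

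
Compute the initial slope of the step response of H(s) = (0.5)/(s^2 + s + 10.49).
IVT: y'(0⁺) = lim_{s→∞} s²·Y(s) = lim_{s→∞} s·H(s).
deg(num) = 0, deg(den) = 2, relative degree = 2 ≥ 2, so s·H(s) → 0. Initial slope = 0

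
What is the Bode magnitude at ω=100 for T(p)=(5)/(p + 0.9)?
Substitute p = j*100: T(j100) = 0.000449964 - 0.049996j.
|T(j100)| = sqrt(Re² + Im²) = 0.05.
20*log₁₀(0.05) = -26.02 dB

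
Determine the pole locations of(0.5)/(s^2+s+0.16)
Set denominator = 0: s^2 + s + 0.16 = (s + 0.8)(s + 0.2) = 0 → Poles: -0.2, -0.8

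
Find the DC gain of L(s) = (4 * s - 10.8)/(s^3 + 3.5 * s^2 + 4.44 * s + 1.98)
DC gain = L(0) = num(0)/den(0) = -10.8/1.98 = -5.455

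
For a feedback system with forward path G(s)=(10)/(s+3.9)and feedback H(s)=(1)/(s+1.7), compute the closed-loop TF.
Closed-loop T = G/(1+GH).
Numerator: G_num * H_den = 10*s + 17.
Denominator: G_den * H_den + G_num * H_num = (s^2 + 5.6*s + 6.63) + (10) = s^2 + 5.6*s + 16.63.
T(s) = (10*s + 17)/(s^2 + 5.6*s + 16.63)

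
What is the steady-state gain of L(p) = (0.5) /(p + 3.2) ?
DC gain = L(0) = num(0)/den(0) = 0.5/3.2 = 0.1562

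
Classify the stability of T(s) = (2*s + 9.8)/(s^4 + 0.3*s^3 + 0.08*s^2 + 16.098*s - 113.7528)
Denominator: s^4 + 0.3*s^3 + 0.08*s^2 + 16.098*s - 113.7528 = (s - 2.8)(s + 3.7)(s^2 - 0.6*s + 10.98). Poles: -3.7, 0.3 + 3.3j, 0.3 - 3.3j, 2.8. Unstable (3 pole(s) in RHP)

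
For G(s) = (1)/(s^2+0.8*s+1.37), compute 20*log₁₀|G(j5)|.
Substitute s = j*5: G(j5) = -0.0411402 - 0.00696407j.
|G(j5)| = sqrt(Re² + Im²) = 0.04173.
20*log₁₀(0.04173) = -27.59 dB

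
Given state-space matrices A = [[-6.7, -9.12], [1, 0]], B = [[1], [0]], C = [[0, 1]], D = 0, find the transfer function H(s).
H(s) = C(sI - A)⁻¹B + D.
Characteristic polynomial det(sI - A) = s^2 + 6.7*s + 9.12.
Numerator from C·adj(sI-A)·B + D·det(sI-A) = 1.
H(s) = (1)/(s^2 + 6.7*s + 9.12)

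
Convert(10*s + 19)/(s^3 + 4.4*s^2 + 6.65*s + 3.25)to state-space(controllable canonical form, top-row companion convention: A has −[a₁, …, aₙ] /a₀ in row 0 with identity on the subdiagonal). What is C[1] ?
Reachable canonical form: C = numerator coefficients (right-aligned, zero-padded to length n).
num = 10*s + 19, C = [[0, 10, 19]].
C[1] = 10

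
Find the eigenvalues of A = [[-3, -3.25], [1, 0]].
Eigenvalues solve det(λI - A) = 0.
Characteristic polynomial: λ^2 + 3*λ + 3.25 = 0.
Roots: -1.5 + 1j, -1.5 - 1j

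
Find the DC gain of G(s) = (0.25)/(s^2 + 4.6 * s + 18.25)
DC gain = G(0) = num(0)/den(0) = 0.25/18.25 = 0.0137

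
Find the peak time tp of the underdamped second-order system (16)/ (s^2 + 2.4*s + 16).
Standard form: ωn²/(s²+2ζωn·s+ωn²) → ωn = 4, ζ = 0.3.
ωd = ωn·√(1-ζ²) = 4·√(1-0.3²) = 3.816.
tp = π/ωd = π/3.816 = 0.8233 s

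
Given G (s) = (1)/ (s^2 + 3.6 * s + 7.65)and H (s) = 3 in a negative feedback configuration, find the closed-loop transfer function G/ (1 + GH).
Closed-loop T = G/(1+GH).
Numerator: G_num * H_den = 1.
Denominator: G_den * H_den + G_num * H_num = (s^2 + 3.6*s + 7.65) + (3) = s^2 + 3.6*s + 10.65.
T(s) = (1)/(s^2 + 3.6*s + 10.65)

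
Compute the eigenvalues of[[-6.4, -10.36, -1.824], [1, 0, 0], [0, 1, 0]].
Eigenvalues solve det(λI - A) = 0.
Characteristic polynomial: λ^3 + 6.4*λ^2 + 10.36*λ + 1.824 = 0.
Factor: (λ + 0.2)(λ + 3.8)(λ + 2.4) = 0.
Roots: -0.2, -2.4, -3.8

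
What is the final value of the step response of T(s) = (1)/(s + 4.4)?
FVT: lim_{t→∞} y(t) = lim_{s→0} s*Y(s) where Y(s) = T(s)/s.
= lim_{s→0} T(s) = T(0) = num(0)/den(0) = 1/4.4 = 0.2273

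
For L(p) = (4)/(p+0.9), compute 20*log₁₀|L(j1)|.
Substitute p = j*1: L(j1) = 1.98895 - 2.20994j.
|L(j1)| = sqrt(Re² + Im²) = 2.973.
20*log₁₀(2.973) = 9.46 dB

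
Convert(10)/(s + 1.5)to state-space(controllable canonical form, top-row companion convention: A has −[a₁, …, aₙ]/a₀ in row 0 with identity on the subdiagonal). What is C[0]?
Reachable canonical form: C = numerator coefficients (right-aligned, zero-padded to length n).
num = 10, C = [[10]].
C[0] = 10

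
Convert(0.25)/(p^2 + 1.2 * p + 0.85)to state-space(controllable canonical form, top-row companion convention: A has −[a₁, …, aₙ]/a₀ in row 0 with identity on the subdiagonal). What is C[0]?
Reachable canonical form: C = numerator coefficients (right-aligned, zero-padded to length n).
num = 0.25, C = [[0, 0.25]].
C[0] = 0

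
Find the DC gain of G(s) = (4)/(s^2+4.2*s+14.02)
DC gain = G(0) = num(0)/den(0) = 4/14.02 = 0.2853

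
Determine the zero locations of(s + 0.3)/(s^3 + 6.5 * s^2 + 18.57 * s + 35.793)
Set numerator = 0: s + 0.3 = 0 → Zeros: -0.3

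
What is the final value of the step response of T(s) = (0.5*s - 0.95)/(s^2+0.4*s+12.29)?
FVT: lim_{t→∞} y(t) = lim_{s→0} s*Y(s) where Y(s) = T(s)/s.
= lim_{s→0} T(s) = T(0) = num(0)/den(0) = -0.95/12.29 = -0.0773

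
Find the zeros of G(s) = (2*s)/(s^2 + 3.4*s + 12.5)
Set numerator = 0: 2*s = 0 → Zeros: 0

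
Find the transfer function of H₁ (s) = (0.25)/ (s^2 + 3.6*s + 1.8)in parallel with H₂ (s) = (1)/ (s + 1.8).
Parallel: H = H₁ + H₂ = (n₁·d₂ + n₂·d₁)/(d₁·d₂).
n₁·d₂ = 0.25*s + 0.45. n₂·d₁ = s^2 + 3.6*s + 1.8. Sum = s^2 + 3.85*s + 2.25. d₁·d₂ = s^3 + 5.4*s^2 + 8.28*s + 3.24.
H(s) = (s^2 + 3.85*s + 2.25)/(s^3 + 5.4*s^2 + 8.28*s + 3.24)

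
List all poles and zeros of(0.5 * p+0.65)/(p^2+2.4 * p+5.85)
Set denominator = 0: p^2 + 2.4*p + 5.85 = 0 → Poles: -1.2 + 2.1j, -1.2 - 2.1j
Set numerator = 0: 0.5*p + 0.65 = 0 → Zeros: -1.3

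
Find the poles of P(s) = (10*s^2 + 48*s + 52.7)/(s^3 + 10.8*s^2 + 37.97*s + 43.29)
Set denominator = 0: s^3 + 10.8*s^2 + 37.97*s + 43.29 = (s + 4.5)(s + 2.6)(s + 3.7) = 0 → Poles: -2.6, -3.7, -4.5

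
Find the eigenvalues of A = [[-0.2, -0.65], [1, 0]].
Eigenvalues solve det(λI - A) = 0.
Characteristic polynomial: λ^2 + 0.2*λ + 0.65 = 0.
Roots: -0.1 + 0.8j, -0.1 - 0.8j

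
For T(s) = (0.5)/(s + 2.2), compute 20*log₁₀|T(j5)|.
Substitute s = j*5: T(j5) = 0.0368633 - 0.0837802j.
|T(j5)| = sqrt(Re² + Im²) = 0.09153.
20*log₁₀(0.09153) = -20.77 dB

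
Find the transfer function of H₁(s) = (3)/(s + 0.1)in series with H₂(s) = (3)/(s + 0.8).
Series: H = H₁ · H₂ = (n₁·n₂)/(d₁·d₂).
Num: n₁·n₂ = 9. Den: d₁·d₂ = s^2 + 0.9*s + 0.08.
H(s) = (9)/(s^2 + 0.9*s + 0.08)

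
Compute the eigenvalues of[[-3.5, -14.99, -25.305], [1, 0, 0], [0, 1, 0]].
Eigenvalues solve det(λI - A) = 0.
Characteristic polynomial: λ^3 + 3.5*λ^2 + 14.99*λ + 25.305 = 0.
Factor: (λ + 2.1)(λ^2 + 1.4*λ + 12.05) = 0.
Roots: -0.7 + 3.4j, -0.7 - 3.4j, -2.1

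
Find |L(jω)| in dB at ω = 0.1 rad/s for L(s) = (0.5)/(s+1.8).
Substitute s = j*0.1: L(j0.1) = 0.276923 - 0.0153846j.
|L(j0.1)| = sqrt(Re² + Im²) = 0.2774.
20*log₁₀(0.2774) = -11.14 dB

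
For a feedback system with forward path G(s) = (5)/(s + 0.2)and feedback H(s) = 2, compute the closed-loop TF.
Closed-loop T = G/(1+GH).
Numerator: G_num * H_den = 5.
Denominator: G_den * H_den + G_num * H_num = (s + 0.2) + (10) = s + 10.2.
T(s) = (5)/(s + 10.2)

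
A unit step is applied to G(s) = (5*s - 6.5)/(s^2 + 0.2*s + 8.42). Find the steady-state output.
FVT: lim_{t→∞} y(t) = lim_{s→0} s*Y(s) where Y(s) = G(s)/s.
= lim_{s→0} G(s) = G(0) = num(0)/den(0) = -6.5/8.42 = -0.772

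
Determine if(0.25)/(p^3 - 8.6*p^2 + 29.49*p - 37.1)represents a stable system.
Denominator: p^3 - 8.6*p^2 + 29.49*p - 37.1 = (p - 2.8)(p^2 - 5.8*p + 13.25). Poles: 2.8, 2.9 + 2.2j, 2.9 - 2.2j. All Re(p)<0: No (unstable)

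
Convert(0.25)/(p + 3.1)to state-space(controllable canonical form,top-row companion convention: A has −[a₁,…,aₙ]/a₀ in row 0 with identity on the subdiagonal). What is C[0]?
Reachable canonical form: C = numerator coefficients (right-aligned, zero-padded to length n).
num = 0.25, C = [[0.25]].
C[0] = 0.25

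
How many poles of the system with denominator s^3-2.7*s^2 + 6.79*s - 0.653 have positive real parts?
s^3 - 2.7*s^2 + 6.79*s - 0.653 = (s - 0.1)(s^2 - 2.6*s + 6.53). Poles: 0.1, 1.3 + 2.2j, 1.3 - 2.2j. RHP poles (Re>0): 3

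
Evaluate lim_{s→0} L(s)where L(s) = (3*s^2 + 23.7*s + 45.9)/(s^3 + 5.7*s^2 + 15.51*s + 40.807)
DC gain = L(0) = num(0)/den(0) = 45.9/40.807 = 1.125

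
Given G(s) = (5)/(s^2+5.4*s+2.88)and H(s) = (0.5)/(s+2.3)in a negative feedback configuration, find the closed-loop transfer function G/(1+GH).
Closed-loop T = G/(1+GH).
Numerator: G_num * H_den = 5*s + 11.5.
Denominator: G_den * H_den + G_num * H_num = (s^3 + 7.7*s^2 + 15.3*s + 6.624) + (2.5) = s^3 + 7.7*s^2 + 15.3*s + 9.124.
T(s) = (5*s + 11.5)/(s^3 + 7.7*s^2 + 15.3*s + 9.124)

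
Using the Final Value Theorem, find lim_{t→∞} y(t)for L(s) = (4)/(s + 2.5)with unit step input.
FVT: lim_{t→∞} y(t) = lim_{s→0} s*Y(s) where Y(s) = L(s)/s.
= lim_{s→0} L(s) = L(0) = num(0)/den(0) = 4/2.5 = 1.6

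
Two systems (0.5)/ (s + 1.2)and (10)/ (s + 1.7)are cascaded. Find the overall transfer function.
Series: H = H₁ · H₂ = (n₁·n₂)/(d₁·d₂).
Num: n₁·n₂ = 5. Den: d₁·d₂ = s^2 + 2.9*s + 2.04.
H(s) = (5)/(s^2 + 2.9*s + 2.04)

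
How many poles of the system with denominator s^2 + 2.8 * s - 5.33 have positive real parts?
s^2 + 2.8*s - 5.33 = (s - 1.3)(s + 4.1). Poles: -4.1, 1.3. RHP poles (Re>0): 1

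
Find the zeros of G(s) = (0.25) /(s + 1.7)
Numerator is a nonzero constant (0.25) → Zeros: none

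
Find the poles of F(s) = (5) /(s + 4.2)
Set denominator = 0: s + 4.2 = 0 → Poles: -4.2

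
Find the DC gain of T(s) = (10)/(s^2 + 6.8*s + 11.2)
DC gain = T(0) = num(0)/den(0) = 10/11.2 = 0.8929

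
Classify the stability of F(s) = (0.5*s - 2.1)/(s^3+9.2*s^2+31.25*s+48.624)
Denominator: s^3 + 9.2*s^2 + 31.25*s + 48.624 = (s + 4.8)(s^2 + 4.4*s + 10.13). Poles: -2.2 + 2.3j, -2.2 - 2.3j, -4.8. Stable (all poles in LHP)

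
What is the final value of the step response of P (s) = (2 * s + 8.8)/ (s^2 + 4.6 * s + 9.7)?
FVT: lim_{t→∞} y(t) = lim_{s→0} s*Y(s) where Y(s) = P(s)/s.
= lim_{s→0} P(s) = P(0) = num(0)/den(0) = 8.8/9.7 = 0.9072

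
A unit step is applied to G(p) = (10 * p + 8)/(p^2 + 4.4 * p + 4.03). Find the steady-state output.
FVT: lim_{t→∞} y(t) = lim_{p→0} p*Y(p) where Y(p) = G(p)/p.
= lim_{p→0} G(p) = G(0) = num(0)/den(0) = 8/4.03 = 1.985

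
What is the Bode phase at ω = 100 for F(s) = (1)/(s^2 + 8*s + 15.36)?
Substitute s = j*100: F(j100) = -9.9515e-05 - 7.97345e-06j.
∠F(j100) = atan2(Im, Re) = atan2(-7.97345e-06, -9.9515e-05) = -175.42°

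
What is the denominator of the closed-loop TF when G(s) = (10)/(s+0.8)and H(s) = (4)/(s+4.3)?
Characteristic poly = G_den * H_den + G_num * H_num = (s^2 + 5.1*s + 3.44) + (40) = s^2 + 5.1*s + 43.44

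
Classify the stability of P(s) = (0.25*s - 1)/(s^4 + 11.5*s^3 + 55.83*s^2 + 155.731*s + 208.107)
Denominator: s^4 + 11.5*s^3 + 55.83*s^2 + 155.731*s + 208.107 = (s + 4.5)(s + 3.8)(s^2 + 3.2*s + 12.17). Poles: -1.6 + 3.1j, -1.6 - 3.1j, -3.8, -4.5. Stable (all poles in LHP)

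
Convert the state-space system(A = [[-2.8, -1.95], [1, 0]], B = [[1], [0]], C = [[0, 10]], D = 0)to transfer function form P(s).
P(s) = C(sI - A)⁻¹B + D.
Characteristic polynomial det(sI - A) = s^2 + 2.8*s + 1.95.
Numerator from C·adj(sI-A)·B + D·det(sI-A) = 10.
P(s) = (10)/(s^2 + 2.8*s + 1.95)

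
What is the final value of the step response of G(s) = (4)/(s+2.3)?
FVT: lim_{t→∞} y(t) = lim_{s→0} s*Y(s) where Y(s) = G(s)/s.
= lim_{s→0} G(s) = G(0) = num(0)/den(0) = 4/2.3 = 1.739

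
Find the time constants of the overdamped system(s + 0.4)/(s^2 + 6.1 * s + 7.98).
Overdamped: real poles at -1.9, -4.2. τ = -1/pole → τ₁ = 0.5263, τ₂ = 0.2381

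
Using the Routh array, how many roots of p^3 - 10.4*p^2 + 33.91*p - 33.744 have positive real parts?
Routh array:
p^3: [1, 33.91]; p^2: [-10.4, -33.744]; p^1: [30.6654]; p^0: [-33.744]
First column: [1, -10.4, 30.6654, -33.744]. Sign changes = RHP roots = 3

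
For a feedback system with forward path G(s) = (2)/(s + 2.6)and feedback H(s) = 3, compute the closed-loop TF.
Closed-loop T = G/(1+GH).
Numerator: G_num * H_den = 2.
Denominator: G_den * H_den + G_num * H_num = (s + 2.6) + (6) = s + 8.6.
T(s) = (2)/(s + 8.6)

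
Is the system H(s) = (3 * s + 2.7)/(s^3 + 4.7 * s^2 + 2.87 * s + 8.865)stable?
Denominator: s^3 + 4.7*s^2 + 2.87*s + 8.865 = (s + 4.5)(s^2 + 0.2*s + 1.97). Poles: -0.1 + 1.4j, -0.1 - 1.4j, -4.5. All Re(p)<0: Yes (stable)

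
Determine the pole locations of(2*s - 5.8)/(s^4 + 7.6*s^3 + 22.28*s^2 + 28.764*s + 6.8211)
Set denominator = 0: s^4 + 7.6*s^3 + 22.28*s^2 + 28.764*s + 6.8211 = (s + 0.3)(s + 3.3)(s^2 + 4*s + 6.89) = 0 → Poles: -0.3, -2 + 1.7j, -2 - 1.7j, -3.3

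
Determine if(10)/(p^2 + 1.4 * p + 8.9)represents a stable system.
Denominator: p^2 + 1.4*p + 8.9. Poles: -0.7 + 2.9j, -0.7 - 2.9j. All Re(p)<0: Yes (stable)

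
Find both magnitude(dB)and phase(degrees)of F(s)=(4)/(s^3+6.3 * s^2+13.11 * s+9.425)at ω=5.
Substitute s = j*5: F(j5) = -0.0232635 + 0.00933995j.
|F| = 20*log₁₀(sqrt(Re²+Im²)) = -32.02 dB.
∠F = atan2(Im, Re) = 158.13° (principal value).
Summing the individual angle contributions Σ∠(j5 − zᵢ) − Σ∠(j5 − pₖ) over the 0 zero(s) and 3 pole(s), each followed continuously from ω = 0 (DC phase referenced to (−180°, 180°]), gives -201.87°, i.e. the principal value - 360°. Continuous Bode phase = -201.87°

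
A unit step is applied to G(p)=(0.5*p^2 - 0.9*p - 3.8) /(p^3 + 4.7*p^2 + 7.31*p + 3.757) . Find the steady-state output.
FVT: lim_{t→∞} y(t) = lim_{p→0} p*Y(p) where Y(p) = G(p)/p.
= lim_{p→0} G(p) = G(0) = num(0)/den(0) = -3.8/3.757 = -1.011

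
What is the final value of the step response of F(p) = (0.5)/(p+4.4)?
FVT: lim_{t→∞} y(t) = lim_{p→0} p*Y(p) where Y(p) = F(p)/p.
= lim_{p→0} F(p) = F(0) = num(0)/den(0) = 0.5/4.4 = 0.1136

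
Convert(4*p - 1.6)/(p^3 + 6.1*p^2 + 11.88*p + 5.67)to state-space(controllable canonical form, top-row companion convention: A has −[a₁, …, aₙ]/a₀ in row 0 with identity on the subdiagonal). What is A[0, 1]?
Reachable canonical form for den = p^3 + 6.1*p^2 + 11.88*p + 5.67: top row of A = -[a₁,a₂,...,aₙ]/a₀, ones on the subdiagonal, zeros elsewhere.
A = [[-6.1, -11.88, -5.67], [1, 0, 0], [0, 1, 0]].
A[0,1] = -11.88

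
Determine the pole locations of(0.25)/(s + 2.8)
Set denominator = 0: s + 2.8 = 0 → Poles: -2.8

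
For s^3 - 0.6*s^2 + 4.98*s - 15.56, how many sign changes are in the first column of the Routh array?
Routh array:
s^3: [1, 4.98]; s^2: [-0.6, -15.56]; s^1: [-20.9533]; s^0: [-15.56]
First column: [1, -0.6, -20.9533, -15.56]. Sign changes = 1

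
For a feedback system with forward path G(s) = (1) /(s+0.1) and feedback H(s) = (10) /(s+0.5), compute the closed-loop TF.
Closed-loop T = G/(1+GH).
Numerator: G_num * H_den = s + 0.5.
Denominator: G_den * H_den + G_num * H_num = (s^2 + 0.6*s + 0.05) + (10) = s^2 + 0.6*s + 10.05.
T(s) = (s + 0.5)/(s^2 + 0.6*s + 10.05)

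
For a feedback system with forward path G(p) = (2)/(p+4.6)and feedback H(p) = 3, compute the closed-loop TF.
Closed-loop T = G/(1+GH).
Numerator: G_num * H_den = 2.
Denominator: G_den * H_den + G_num * H_num = (p + 4.6) + (6) = p + 10.6.
T(p) = (2)/(p + 10.6)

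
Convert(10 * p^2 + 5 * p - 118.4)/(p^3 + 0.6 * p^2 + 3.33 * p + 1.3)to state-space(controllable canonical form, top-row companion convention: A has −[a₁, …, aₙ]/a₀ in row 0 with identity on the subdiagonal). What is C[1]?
Reachable canonical form: C = numerator coefficients (right-aligned, zero-padded to length n).
num = 10*p^2 + 5*p - 118.4, C = [[10, 5, -118.4]].
C[1] = 5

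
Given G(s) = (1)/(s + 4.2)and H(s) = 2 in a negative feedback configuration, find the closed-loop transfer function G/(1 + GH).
Closed-loop T = G/(1+GH).
Numerator: G_num * H_den = 1.
Denominator: G_den * H_den + G_num * H_num = (s + 4.2) + (2) = s + 6.2.
T(s) = (1)/(s + 6.2)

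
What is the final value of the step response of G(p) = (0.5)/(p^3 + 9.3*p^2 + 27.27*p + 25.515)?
FVT: lim_{t→∞} y(t) = lim_{p→0} p*Y(p) where Y(p) = G(p)/p.
= lim_{p→0} G(p) = G(0) = num(0)/den(0) = 0.5/25.515 = 0.0196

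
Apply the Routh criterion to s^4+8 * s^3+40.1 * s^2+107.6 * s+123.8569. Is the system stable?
Routh array:
s^4: [1, 40.1, 123.8569]; s^3: [8, 107.6]; s^2: [26.65, 123.8569]; s^1: [70.4197]; s^0: [123.8569]
First column: [1, 8, 26.65, 70.4197, 123.8569]. Sign changes = 0.
Yes, stable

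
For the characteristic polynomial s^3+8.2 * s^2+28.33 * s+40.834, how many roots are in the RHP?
s^3 + 8.2*s^2 + 28.33*s + 40.834 = (s + 3.4)(s^2 + 4.8*s + 12.01). Poles: -2.4 + 2.5j, -2.4 - 2.5j, -3.4. RHP poles (Re>0): 0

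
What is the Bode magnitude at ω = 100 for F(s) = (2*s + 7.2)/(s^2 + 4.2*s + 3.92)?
Substitute s = j*100: F(j100) = 0.000120164 - 0.0200028j.
|F(j100)| = sqrt(Re² + Im²) = 0.02.
20*log₁₀(0.02) = -33.98 dB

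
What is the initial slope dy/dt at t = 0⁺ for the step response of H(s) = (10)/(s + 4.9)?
IVT: y'(0⁺) = lim_{s→∞} s²·Y(s) = lim_{s→∞} s·H(s).
deg(num) = 0, deg(den) = 1, relative degree = 1, so s·H(s) → (leading num)/(leading den) = 10/1 = 10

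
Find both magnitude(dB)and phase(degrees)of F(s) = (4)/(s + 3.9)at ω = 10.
Substitute s = j*10: F(j10) = 0.135405 - 0.347192j.
|F| = 20*log₁₀(sqrt(Re²+Im²)) = -8.57 dB.
∠F = atan2(Im, Re) = -68.69°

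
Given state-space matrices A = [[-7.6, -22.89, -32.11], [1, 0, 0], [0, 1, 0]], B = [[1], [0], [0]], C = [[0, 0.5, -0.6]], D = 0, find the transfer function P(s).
P(s) = C(sI - A)⁻¹B + D.
Characteristic polynomial det(sI - A) = s^3 + 7.6*s^2 + 22.89*s + 32.11.
Numerator from C·adj(sI-A)·B + D·det(sI-A) = 0.5*s - 0.6.
P(s) = (0.5*s - 0.6)/(s^3 + 7.6*s^2 + 22.89*s + 32.11)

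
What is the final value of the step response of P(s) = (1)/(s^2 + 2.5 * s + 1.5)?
FVT: lim_{t→∞} y(t) = lim_{s→0} s*Y(s) where Y(s) = P(s)/s.
= lim_{s→0} P(s) = P(0) = num(0)/den(0) = 1/1.5 = 0.6667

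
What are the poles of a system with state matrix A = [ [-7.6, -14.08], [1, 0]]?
Eigenvalues solve det(λI - A) = 0.
Characteristic polynomial: λ^2 + 7.6*λ + 14.08 = 0.
Factor: (λ + 4.4)(λ + 3.2) = 0.
Roots: -3.2, -4.4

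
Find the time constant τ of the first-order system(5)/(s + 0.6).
First-order system: τ = -1/pole. Pole = -0.6. τ = -1/(-0.6) = 1.667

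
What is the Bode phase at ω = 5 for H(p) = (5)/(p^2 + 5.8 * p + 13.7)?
Substitute p = j*5: H(j5) = -0.0583262 - 0.149687j.
∠H(j5) = atan2(Im, Re) = atan2(-0.149687, -0.0583262) = -111.29°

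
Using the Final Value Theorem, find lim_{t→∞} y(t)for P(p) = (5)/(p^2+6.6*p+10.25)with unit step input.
FVT: lim_{t→∞} y(t) = lim_{p→0} p*Y(p) where Y(p) = P(p)/p.
= lim_{p→0} P(p) = P(0) = num(0)/den(0) = 5/10.25 = 0.4878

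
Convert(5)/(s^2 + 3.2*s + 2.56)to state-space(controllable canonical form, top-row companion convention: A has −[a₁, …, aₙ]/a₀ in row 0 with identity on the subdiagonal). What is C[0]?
Reachable canonical form: C = numerator coefficients (right-aligned, zero-padded to length n).
num = 5, C = [[0, 5]].
C[0] = 0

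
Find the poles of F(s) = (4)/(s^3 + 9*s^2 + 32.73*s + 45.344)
Set denominator = 0: s^3 + 9*s^2 + 32.73*s + 45.344 = (s + 3.2)(s^2 + 5.8*s + 14.17) = 0 → Poles: -2.9 + 2.4j, -2.9 - 2.4j, -3.2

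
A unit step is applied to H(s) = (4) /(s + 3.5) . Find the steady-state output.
FVT: lim_{t→∞} y(t) = lim_{s→0} s*Y(s) where Y(s) = H(s)/s.
= lim_{s→0} H(s) = H(0) = num(0)/den(0) = 4/3.5 = 1.143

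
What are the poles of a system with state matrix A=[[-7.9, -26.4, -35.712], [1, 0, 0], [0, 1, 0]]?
Eigenvalues solve det(λI - A) = 0.
Characteristic polynomial: λ^3 + 7.9*λ^2 + 26.4*λ + 35.712 = 0.
Factor: (λ + 3.1)(λ^2 + 4.8*λ + 11.52) = 0.
Roots: -2.4 + 2.4j, -2.4 - 2.4j, -3.1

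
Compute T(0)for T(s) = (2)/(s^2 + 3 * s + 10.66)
DC gain = T(0) = num(0)/den(0) = 2/10.66 = 0.1876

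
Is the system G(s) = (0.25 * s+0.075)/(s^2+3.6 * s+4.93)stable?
Denominator: s^2 + 3.6*s + 4.93. Poles: -1.8 + 1.3j, -1.8 - 1.3j. All Re(p)<0: Yes (stable)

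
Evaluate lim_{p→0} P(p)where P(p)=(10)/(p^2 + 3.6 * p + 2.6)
DC gain = P(0) = num(0)/den(0) = 10/2.6 = 3.846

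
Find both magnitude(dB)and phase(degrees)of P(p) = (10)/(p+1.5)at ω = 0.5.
Substitute p = j*0.5: P(j0.5) = 6 - 2j.
|P| = 20*log₁₀(sqrt(Re²+Im²)) = 16.02 dB.
∠P = atan2(Im, Re) = -18.43°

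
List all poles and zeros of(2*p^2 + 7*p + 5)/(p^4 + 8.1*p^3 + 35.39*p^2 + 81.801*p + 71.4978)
Set denominator = 0: p^4 + 8.1*p^3 + 35.39*p^2 + 81.801*p + 71.4978 = (p + 2.2)(p + 2.3)(p^2 + 3.6*p + 14.13) = 0 → Poles: -1.8 + 3.3j, -1.8 - 3.3j, -2.2, -2.3
Set numerator = 0: 2*p^2 + 7*p + 5 = 2*(p + 1)(p + 2.5) = 0 → Zeros: -1, -2.5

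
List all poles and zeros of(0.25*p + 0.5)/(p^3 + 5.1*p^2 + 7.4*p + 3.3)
Set denominator = 0: p^3 + 5.1*p^2 + 7.4*p + 3.3 = (p + 1.1)(p + 3)(p + 1) = 0 → Poles: -1, -1.1, -3
Set numerator = 0: 0.25*p + 0.5 = 0 → Zeros: -2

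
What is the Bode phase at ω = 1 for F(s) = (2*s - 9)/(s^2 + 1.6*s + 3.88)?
Substitute s = j*1: F(j1) = -2.09316 + 1.85731j.
∠F(j1) = atan2(Im, Re) = atan2(1.85731, -2.09316) = 138.42°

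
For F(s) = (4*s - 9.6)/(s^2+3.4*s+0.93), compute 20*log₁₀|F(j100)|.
Substitute s = j*100: F(j100) = 0.00231766 - 0.0399249j.
|F(j100)| = sqrt(Re² + Im²) = 0.03999.
20*log₁₀(0.03999) = -27.96 dB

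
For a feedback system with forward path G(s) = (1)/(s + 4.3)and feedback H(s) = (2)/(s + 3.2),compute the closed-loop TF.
Closed-loop T = G/(1+GH).
Numerator: G_num * H_den = s + 3.2.
Denominator: G_den * H_den + G_num * H_num = (s^2 + 7.5*s + 13.76) + (2) = s^2 + 7.5*s + 15.76.
T(s) = (s + 3.2)/(s^2 + 7.5*s + 15.76)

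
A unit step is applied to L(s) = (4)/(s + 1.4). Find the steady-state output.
FVT: lim_{t→∞} y(t) = lim_{s→0} s*Y(s) where Y(s) = L(s)/s.
= lim_{s→0} L(s) = L(0) = num(0)/den(0) = 4/1.4 = 2.857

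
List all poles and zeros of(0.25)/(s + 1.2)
Set denominator = 0: s + 1.2 = 0 → Poles: -1.2
Numerator is a nonzero constant (0.25) → Zeros: none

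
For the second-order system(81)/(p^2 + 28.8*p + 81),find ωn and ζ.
Standard form: ωn²/(p²+2ζωn·p+ωn²).
const=81=ωn² → ωn=9, p coeff=28.8=2ζωn → ζ=1.6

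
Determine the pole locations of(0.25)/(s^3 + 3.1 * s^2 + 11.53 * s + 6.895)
Set denominator = 0: s^3 + 3.1*s^2 + 11.53*s + 6.895 = (s + 0.7)(s^2 + 2.4*s + 9.85) = 0 → Poles: -0.7, -1.2 + 2.9j, -1.2 - 2.9j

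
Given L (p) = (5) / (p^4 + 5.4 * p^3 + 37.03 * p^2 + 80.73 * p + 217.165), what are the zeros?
Numerator is a nonzero constant (5) → Zeros: none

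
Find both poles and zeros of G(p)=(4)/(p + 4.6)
Set denominator = 0: p + 4.6 = 0 → Poles: -4.6
Numerator is a nonzero constant (4) → Zeros: none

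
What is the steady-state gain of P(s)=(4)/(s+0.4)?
DC gain = P(0) = num(0)/den(0) = 4/0.4 = 10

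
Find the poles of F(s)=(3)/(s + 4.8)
Set denominator = 0: s + 4.8 = 0 → Poles: -4.8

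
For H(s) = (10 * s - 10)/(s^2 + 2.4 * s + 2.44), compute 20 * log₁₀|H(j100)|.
Substitute s = j*100: H(j100) = 0.00339946 - 0.0999428j.
|H(j100)| = sqrt(Re² + Im²) = 0.1.
20*log₁₀(0.1) = -20.00 dB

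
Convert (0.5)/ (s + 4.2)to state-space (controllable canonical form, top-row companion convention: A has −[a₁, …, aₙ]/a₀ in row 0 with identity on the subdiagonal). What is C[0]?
Reachable canonical form: C = numerator coefficients (right-aligned, zero-padded to length n).
num = 0.5, C = [[0.5]].
C[0] = 0.5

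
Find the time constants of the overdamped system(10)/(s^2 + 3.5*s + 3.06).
Overdamped: real poles at -1.7, -1.8. τ = -1/pole → τ₁ = 0.5882, τ₂ = 0.5556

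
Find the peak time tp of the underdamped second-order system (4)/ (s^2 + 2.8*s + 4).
Standard form: ωn²/(s²+2ζωn·s+ωn²) → ωn = 2, ζ = 0.7.
ωd = ωn·√(1-ζ²) = 2·√(1-0.7²) = 1.428.
tp = π/ωd = π/1.428 = 2.2 s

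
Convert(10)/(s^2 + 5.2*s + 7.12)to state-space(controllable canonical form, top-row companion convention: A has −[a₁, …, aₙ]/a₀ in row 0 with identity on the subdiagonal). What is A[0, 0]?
Reachable canonical form for den = s^2 + 5.2*s + 7.12: top row of A = -[a₁,a₂,...,aₙ]/a₀, ones on the subdiagonal, zeros elsewhere.
A = [[-5.2, -7.12], [1, 0]].
A[0,0] = -5.2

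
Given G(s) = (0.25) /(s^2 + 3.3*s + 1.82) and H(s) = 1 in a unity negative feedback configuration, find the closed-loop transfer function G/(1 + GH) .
Closed-loop T = G/(1+GH).
Numerator: G_num * H_den = 0.25.
Denominator: G_den * H_den + G_num * H_num = (s^2 + 3.3*s + 1.82) + (0.25) = s^2 + 3.3*s + 2.07.
T(s) = (0.25)/(s^2 + 3.3*s + 2.07)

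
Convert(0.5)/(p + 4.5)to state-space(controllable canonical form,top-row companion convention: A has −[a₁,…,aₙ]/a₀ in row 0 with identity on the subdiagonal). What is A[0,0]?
Reachable canonical form for den = p + 4.5: top row of A = -[a₁,a₂,...,aₙ]/a₀, ones on the subdiagonal, zeros elsewhere.
A = [[-4.5]].
A[0,0] = -4.5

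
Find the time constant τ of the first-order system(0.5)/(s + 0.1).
First-order system: τ = -1/pole. Pole = -0.1. τ = -1/(-0.1) = 10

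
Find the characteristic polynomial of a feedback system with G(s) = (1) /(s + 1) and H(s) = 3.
Characteristic poly = G_den * H_den + G_num * H_num = (s + 1) + (3) = s + 4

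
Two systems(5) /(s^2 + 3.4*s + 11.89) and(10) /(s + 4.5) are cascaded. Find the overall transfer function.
Series: H = H₁ · H₂ = (n₁·n₂)/(d₁·d₂).
Num: n₁·n₂ = 50. Den: d₁·d₂ = s^3 + 7.9*s^2 + 27.19*s + 53.505.
H(s) = (50)/(s^3 + 7.9*s^2 + 27.19*s + 53.505)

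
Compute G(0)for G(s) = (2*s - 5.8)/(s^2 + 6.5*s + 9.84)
DC gain = G(0) = num(0)/den(0) = -5.8/9.84 = -0.5894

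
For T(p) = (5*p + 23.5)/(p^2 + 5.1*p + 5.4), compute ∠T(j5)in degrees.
Substitute p = j*5: T(j5) = 0.171015 - 1.05302j.
∠T(j5) = atan2(Im, Re) = atan2(-1.05302, 0.171015) = -80.78°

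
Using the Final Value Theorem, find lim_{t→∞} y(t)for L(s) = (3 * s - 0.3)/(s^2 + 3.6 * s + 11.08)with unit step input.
FVT: lim_{t→∞} y(t) = lim_{s→0} s*Y(s) where Y(s) = L(s)/s.
= lim_{s→0} L(s) = L(0) = num(0)/den(0) = -0.3/11.08 = -0.02708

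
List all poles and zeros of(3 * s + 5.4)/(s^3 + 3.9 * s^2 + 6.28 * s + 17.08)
Set denominator = 0: s^3 + 3.9*s^2 + 6.28*s + 17.08 = (s + 3.5)(s^2 + 0.4*s + 4.88) = 0 → Poles: -0.2 + 2.2j, -0.2 - 2.2j, -3.5
Set numerator = 0: 3*s + 5.4 = 0 → Zeros: -1.8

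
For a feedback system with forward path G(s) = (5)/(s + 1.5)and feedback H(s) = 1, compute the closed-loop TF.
Closed-loop T = G/(1+GH).
Numerator: G_num * H_den = 5.
Denominator: G_den * H_den + G_num * H_num = (s + 1.5) + (5) = s + 6.5.
T(s) = (5)/(s + 6.5)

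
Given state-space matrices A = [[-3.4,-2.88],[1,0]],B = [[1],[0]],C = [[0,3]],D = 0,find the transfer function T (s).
T(s) = C(sI - A)⁻¹B + D.
Characteristic polynomial det(sI - A) = s^2 + 3.4*s + 2.88.
Numerator from C·adj(sI-A)·B + D·det(sI-A) = 3.
T(s) = (3)/(s^2 + 3.4*s + 2.88)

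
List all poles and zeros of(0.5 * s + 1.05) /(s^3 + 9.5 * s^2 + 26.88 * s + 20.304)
Set denominator = 0: s^3 + 9.5*s^2 + 26.88*s + 20.304 = (s + 3.6)(s + 4.7)(s + 1.2) = 0 → Poles: -1.2, -3.6, -4.7
Set numerator = 0: 0.5*s + 1.05 = 0 → Zeros: -2.1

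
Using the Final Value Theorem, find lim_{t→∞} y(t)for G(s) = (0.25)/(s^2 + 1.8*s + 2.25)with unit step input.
FVT: lim_{t→∞} y(t) = lim_{s→0} s*Y(s) where Y(s) = G(s)/s.
= lim_{s→0} G(s) = G(0) = num(0)/den(0) = 0.25/2.25 = 0.1111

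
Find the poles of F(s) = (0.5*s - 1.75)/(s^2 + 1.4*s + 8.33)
Set denominator = 0: s^2 + 1.4*s + 8.33 = 0 → Poles: -0.7 + 2.8j, -0.7 - 2.8j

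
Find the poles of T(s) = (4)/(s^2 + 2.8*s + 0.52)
Set denominator = 0: s^2 + 2.8*s + 0.52 = (s + 2.6)(s + 0.2) = 0 → Poles: -0.2, -2.6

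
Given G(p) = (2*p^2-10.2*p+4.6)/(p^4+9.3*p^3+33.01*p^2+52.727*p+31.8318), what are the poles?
Set denominator = 0: p^4 + 9.3*p^3 + 33.01*p^2 + 52.727*p + 31.8318 = (p + 2.2)(p + 2.1)(p^2 + 5*p + 6.89) = 0 → Poles: -2.1, -2.2, -2.5 + 0.8j, -2.5 - 0.8j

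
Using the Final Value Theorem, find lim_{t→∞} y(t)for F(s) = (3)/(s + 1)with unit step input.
FVT: lim_{t→∞} y(t) = lim_{s→0} s*Y(s) where Y(s) = F(s)/s.
= lim_{s→0} F(s) = F(0) = num(0)/den(0) = 3/1 = 3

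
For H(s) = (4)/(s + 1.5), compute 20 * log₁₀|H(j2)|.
Substitute s = j*2: H(j2) = 0.96 - 1.28j.
|H(j2)| = sqrt(Re² + Im²) = 1.6.
20*log₁₀(1.6) = 4.08 dB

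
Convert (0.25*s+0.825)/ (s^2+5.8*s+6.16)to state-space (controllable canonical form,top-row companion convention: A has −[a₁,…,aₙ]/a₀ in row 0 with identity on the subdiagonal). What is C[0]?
Reachable canonical form: C = numerator coefficients (right-aligned, zero-padded to length n).
num = 0.25*s + 0.825, C = [[0.25, 0.825]].
C[0] = 0.25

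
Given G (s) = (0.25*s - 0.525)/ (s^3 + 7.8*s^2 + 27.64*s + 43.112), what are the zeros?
Set numerator = 0: 0.25*s - 0.525 = 0 → Zeros: 2.1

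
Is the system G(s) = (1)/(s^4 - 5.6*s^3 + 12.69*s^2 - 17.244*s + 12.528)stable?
Denominator: s^4 - 5.6*s^3 + 12.69*s^2 - 17.244*s + 12.528 = (s - 2)(s - 2.4)(s^2 - 1.2*s + 2.61). Poles: 0.6 + 1.5j, 0.6 - 1.5j, 2, 2.4. All Re(p)<0: No (unstable)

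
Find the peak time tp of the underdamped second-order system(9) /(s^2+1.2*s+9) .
Standard form: ωn²/(s²+2ζωn·s+ωn²) → ωn = 3, ζ = 0.2.
ωd = ωn·√(1-ζ²) = 3·√(1-0.2²) = 2.939.
tp = π/ωd = π/2.939 = 1.069 s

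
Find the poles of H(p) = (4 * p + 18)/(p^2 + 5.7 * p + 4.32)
Set denominator = 0: p^2 + 5.7*p + 4.32 = (p + 4.8)(p + 0.9) = 0 → Poles: -0.9, -4.8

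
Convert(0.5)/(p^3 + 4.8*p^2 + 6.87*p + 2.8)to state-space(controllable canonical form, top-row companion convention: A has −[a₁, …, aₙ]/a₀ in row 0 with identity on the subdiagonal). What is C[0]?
Reachable canonical form: C = numerator coefficients (right-aligned, zero-padded to length n).
num = 0.5, C = [[0, 0, 0.5]].
C[0] = 0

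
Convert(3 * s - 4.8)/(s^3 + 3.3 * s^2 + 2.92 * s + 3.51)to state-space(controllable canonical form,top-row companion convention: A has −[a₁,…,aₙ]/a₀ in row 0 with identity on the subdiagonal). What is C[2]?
Reachable canonical form: C = numerator coefficients (right-aligned, zero-padded to length n).
num = 3*s - 4.8, C = [[0, 3, -4.8]].
C[2] = -4.8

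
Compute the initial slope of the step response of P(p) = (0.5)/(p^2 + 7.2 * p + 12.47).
IVT: y'(0⁺) = lim_{p→∞} p²·Y(p) = lim_{p→∞} p·P(p).
deg(num) = 0, deg(den) = 2, relative degree = 2 ≥ 2, so p·P(p) → 0. Initial slope = 0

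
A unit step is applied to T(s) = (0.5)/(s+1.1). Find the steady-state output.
FVT: lim_{t→∞} y(t) = lim_{s→0} s*Y(s) where Y(s) = T(s)/s.
= lim_{s→0} T(s) = T(0) = num(0)/den(0) = 0.5/1.1 = 0.4545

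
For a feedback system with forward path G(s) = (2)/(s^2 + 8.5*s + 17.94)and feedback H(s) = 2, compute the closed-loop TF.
Closed-loop T = G/(1+GH).
Numerator: G_num * H_den = 2.
Denominator: G_den * H_den + G_num * H_num = (s^2 + 8.5*s + 17.94) + (4) = s^2 + 8.5*s + 21.94.
T(s) = (2)/(s^2 + 8.5*s + 21.94)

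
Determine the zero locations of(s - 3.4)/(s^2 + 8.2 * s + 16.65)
Set numerator = 0: s - 3.4 = 0 → Zeros: 3.4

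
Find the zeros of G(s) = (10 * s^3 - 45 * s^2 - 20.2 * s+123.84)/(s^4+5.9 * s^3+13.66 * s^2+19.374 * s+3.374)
Set numerator = 0: 10*s^3 - 45*s^2 - 20.2*s + 123.84 = 10*(s - 1.8)(s + 1.6)(s - 4.3) = 0 → Zeros: -1.6, 1.8, 4.3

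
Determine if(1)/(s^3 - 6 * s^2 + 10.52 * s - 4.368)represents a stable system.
Denominator: s^3 - 6*s^2 + 10.52*s - 4.368 = (s - 0.6)(s - 2.6)(s - 2.8). Poles: 0.6, 2.6, 2.8. All Re(p)<0: No (unstable)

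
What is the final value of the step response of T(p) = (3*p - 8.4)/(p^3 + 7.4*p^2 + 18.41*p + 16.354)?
FVT: lim_{t→∞} y(t) = lim_{p→0} p*Y(p) where Y(p) = T(p)/p.
= lim_{p→0} T(p) = T(0) = num(0)/den(0) = -8.4/16.354 = -0.5136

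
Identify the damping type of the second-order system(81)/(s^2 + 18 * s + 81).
Standard form: ωn²/(s²+2ζωn·s+ωn²) gives ωn=9, ζ=1.
Critically damped (ζ = 1)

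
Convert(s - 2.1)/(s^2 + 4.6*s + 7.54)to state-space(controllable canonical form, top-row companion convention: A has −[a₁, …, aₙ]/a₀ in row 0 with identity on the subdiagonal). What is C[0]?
Reachable canonical form: C = numerator coefficients (right-aligned, zero-padded to length n).
num = s - 2.1, C = [[1, -2.1]].
C[0] = 1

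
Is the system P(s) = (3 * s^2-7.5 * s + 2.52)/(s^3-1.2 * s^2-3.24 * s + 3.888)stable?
Denominator: s^3 - 1.2*s^2 - 3.24*s + 3.888 = (s - 1.8)(s - 1.2)(s + 1.8). Poles: -1.8, 1.2, 1.8. All Re(p)<0: No (unstable)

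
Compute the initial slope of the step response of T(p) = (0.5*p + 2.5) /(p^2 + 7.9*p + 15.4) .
IVT: y'(0⁺) = lim_{p→∞} p²·Y(p) = lim_{p→∞} p·T(p).
deg(num) = 1, deg(den) = 2, relative degree = 1, so p·T(p) → (leading num)/(leading den) = 0.5/1 = 0.5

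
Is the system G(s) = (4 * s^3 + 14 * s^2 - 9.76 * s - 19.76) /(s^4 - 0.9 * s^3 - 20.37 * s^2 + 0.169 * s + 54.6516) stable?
Denominator: s^4 - 0.9*s^3 - 20.37*s^2 + 0.169*s + 54.6516 = (s - 4.7)(s - 1.7)(s + 1.9)(s + 3.6). Poles: -1.9, -3.6, 1.7, 4.7. All Re(p)<0: No (unstable)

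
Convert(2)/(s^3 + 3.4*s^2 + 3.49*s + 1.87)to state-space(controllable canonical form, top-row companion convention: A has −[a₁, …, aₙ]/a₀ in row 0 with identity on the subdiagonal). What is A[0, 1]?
Reachable canonical form for den = s^3 + 3.4*s^2 + 3.49*s + 1.87: top row of A = -[a₁,a₂,...,aₙ]/a₀, ones on the subdiagonal, zeros elsewhere.
A = [[-3.4, -3.49, -1.87], [1, 0, 0], [0, 1, 0]].
A[0,1] = -3.49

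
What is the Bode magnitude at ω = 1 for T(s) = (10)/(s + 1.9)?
Substitute s = j*1: T(j1) = 4.12148 - 2.1692j.
|T(j1)| = sqrt(Re² + Im²) = 4.657.
20*log₁₀(4.657) = 13.36 dB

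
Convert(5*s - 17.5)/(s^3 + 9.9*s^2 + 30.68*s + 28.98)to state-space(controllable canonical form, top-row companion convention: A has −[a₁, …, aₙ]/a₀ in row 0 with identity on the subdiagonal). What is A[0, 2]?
Reachable canonical form for den = s^3 + 9.9*s^2 + 30.68*s + 28.98: top row of A = -[a₁,a₂,...,aₙ]/a₀, ones on the subdiagonal, zeros elsewhere.
A = [[-9.9, -30.68, -28.98], [1, 0, 0], [0, 1, 0]].
A[0,2] = -28.98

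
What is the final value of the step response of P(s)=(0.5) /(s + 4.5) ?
FVT: lim_{t→∞} y(t) = lim_{s→0} s*Y(s) where Y(s) = P(s)/s.
= lim_{s→0} P(s) = P(0) = num(0)/den(0) = 0.5/4.5 = 0.1111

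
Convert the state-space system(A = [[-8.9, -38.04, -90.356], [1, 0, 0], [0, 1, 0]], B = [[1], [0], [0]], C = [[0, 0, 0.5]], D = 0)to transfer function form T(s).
T(s) = C(sI - A)⁻¹B + D.
Characteristic polynomial det(sI - A) = s^3 + 8.9*s^2 + 38.04*s + 90.356.
Numerator from C·adj(sI-A)·B + D·det(sI-A) = 0.5.
T(s) = (0.5)/(s^3 + 8.9*s^2 + 38.04*s + 90.356)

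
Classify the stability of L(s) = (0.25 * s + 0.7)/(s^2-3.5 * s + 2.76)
Denominator: s^2 - 3.5*s + 2.76 = (s - 1.2)(s - 2.3). Poles: 1.2, 2.3. Unstable (2 pole(s) in RHP)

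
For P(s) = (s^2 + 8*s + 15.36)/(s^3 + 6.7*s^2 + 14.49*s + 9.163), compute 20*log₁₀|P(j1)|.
Substitute s = j*1: P(j1) = 0.761985 - 0.925369j.
|P(j1)| = sqrt(Re² + Im²) = 1.199.
20*log₁₀(1.199) = 1.57 dB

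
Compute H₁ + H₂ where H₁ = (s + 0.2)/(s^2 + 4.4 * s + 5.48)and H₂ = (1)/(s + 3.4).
Parallel: H = H₁ + H₂ = (n₁·d₂ + n₂·d₁)/(d₁·d₂).
n₁·d₂ = s^2 + 3.6*s + 0.68. n₂·d₁ = s^2 + 4.4*s + 5.48. Sum = 2*s^2 + 8*s + 6.16. d₁·d₂ = s^3 + 7.8*s^2 + 20.44*s + 18.632.
H(s) = (2*s^2 + 8*s + 6.16)/(s^3 + 7.8*s^2 + 20.44*s + 18.632)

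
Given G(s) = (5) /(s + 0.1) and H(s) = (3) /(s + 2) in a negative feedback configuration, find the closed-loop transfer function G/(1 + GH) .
Closed-loop T = G/(1+GH).
Numerator: G_num * H_den = 5*s + 10.
Denominator: G_den * H_den + G_num * H_num = (s^2 + 2.1*s + 0.2) + (15) = s^2 + 2.1*s + 15.2.
T(s) = (5*s + 10)/(s^2 + 2.1*s + 15.2)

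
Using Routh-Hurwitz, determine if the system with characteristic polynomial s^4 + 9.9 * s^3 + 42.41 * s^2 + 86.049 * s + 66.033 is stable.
Routh array:
s^4: [1, 42.41, 66.033]; s^3: [9.9, 86.049]; s^2: [33.7182, 66.033]; s^1: [66.661]; s^0: [66.033]
First column: [1, 9.9, 33.7182, 66.661, 66.033]. Sign changes = 0.
Yes, stable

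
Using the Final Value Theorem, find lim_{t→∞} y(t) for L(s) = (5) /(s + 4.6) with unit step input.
FVT: lim_{t→∞} y(t) = lim_{s→0} s*Y(s) where Y(s) = L(s)/s.
= lim_{s→0} L(s) = L(0) = num(0)/den(0) = 5/4.6 = 1.087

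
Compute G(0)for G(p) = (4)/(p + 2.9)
DC gain = G(0) = num(0)/den(0) = 4/2.9 = 1.379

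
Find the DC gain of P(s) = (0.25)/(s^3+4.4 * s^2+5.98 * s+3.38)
DC gain = P(0) = num(0)/den(0) = 0.25/3.38 = 0.07396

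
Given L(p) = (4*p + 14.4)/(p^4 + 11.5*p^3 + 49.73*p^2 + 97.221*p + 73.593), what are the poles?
Set denominator = 0: p^4 + 11.5*p^3 + 49.73*p^2 + 97.221*p + 73.593 = (p + 3.9)(p + 3)(p^2 + 4.6*p + 6.29) = 0 → Poles: -2.3 + 1j, -2.3 - 1j, -3, -3.9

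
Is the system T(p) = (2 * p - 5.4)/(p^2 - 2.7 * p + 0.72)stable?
Denominator: p^2 - 2.7*p + 0.72 = (p - 0.3)(p - 2.4). Poles: 0.3, 2.4. All Re(p)<0: No (unstable)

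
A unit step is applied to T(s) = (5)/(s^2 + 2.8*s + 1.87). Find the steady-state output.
FVT: lim_{t→∞} y(t) = lim_{s→0} s*Y(s) where Y(s) = T(s)/s.
= lim_{s→0} T(s) = T(0) = num(0)/den(0) = 5/1.87 = 2.674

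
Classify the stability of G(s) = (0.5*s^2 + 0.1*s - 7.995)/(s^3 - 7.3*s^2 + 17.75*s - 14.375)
Denominator: s^3 - 7.3*s^2 + 17.75*s - 14.375 = (s - 2.5)(s - 2.5)(s - 2.3). Poles: 2.3, 2.5, 2.5. Unstable (3 pole(s) in RHP)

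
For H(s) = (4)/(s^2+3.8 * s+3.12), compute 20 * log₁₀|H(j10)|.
Substitute s = j*10: H(j10) = -0.035783 - 0.0140354j.
|H(j10)| = sqrt(Re² + Im²) = 0.03844.
20*log₁₀(0.03844) = -28.30 dB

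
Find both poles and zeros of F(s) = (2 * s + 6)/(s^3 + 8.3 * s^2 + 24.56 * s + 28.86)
Set denominator = 0: s^3 + 8.3*s^2 + 24.56*s + 28.86 = (s + 3.9)(s^2 + 4.4*s + 7.4) = 0 → Poles: -2.2 + 1.6j, -2.2 - 1.6j, -3.9
Set numerator = 0: 2*s + 6 = 0 → Zeros: -3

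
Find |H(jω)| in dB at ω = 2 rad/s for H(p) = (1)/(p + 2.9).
Substitute p = j*2: H(j2) = 0.233683 - 0.16116j.
|H(j2)| = sqrt(Re² + Im²) = 0.2839.
20*log₁₀(0.2839) = -10.94 dB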